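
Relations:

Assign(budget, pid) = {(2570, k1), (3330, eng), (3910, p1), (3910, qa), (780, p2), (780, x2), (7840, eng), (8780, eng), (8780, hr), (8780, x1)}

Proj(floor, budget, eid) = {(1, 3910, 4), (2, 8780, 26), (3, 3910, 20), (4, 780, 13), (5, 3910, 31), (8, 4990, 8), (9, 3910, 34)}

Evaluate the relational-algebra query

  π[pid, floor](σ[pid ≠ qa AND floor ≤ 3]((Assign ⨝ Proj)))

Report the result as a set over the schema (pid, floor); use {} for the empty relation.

Assign ⋈ Proj (natural join on budget): {(3910, p1, 1, 4), (3910, p1, 3, 20), (3910, p1, 5, 31), (3910, p1, 9, 34), (3910, qa, 1, 4), (3910, qa, 3, 20), (3910, qa, 5, 31), (3910, qa, 9, 34), (780, p2, 4, 13), (780, x2, 4, 13), (8780, eng, 2, 26), (8780, hr, 2, 26), (8780, x1, 2, 26)}
Apply σ_{pid ≠ qa AND floor ≤ 3}; surviving tuples: {(3910, p1, 1, 4), (3910, p1, 3, 20), (8780, eng, 2, 26), (8780, hr, 2, 26), (8780, x1, 2, 26)}
Keep only column(s) pid, floor: {(eng, 2), (hr, 2), (p1, 1), (p1, 3), (x1, 2)}

{(eng, 2), (hr, 2), (p1, 1), (p1, 3), (x1, 2)}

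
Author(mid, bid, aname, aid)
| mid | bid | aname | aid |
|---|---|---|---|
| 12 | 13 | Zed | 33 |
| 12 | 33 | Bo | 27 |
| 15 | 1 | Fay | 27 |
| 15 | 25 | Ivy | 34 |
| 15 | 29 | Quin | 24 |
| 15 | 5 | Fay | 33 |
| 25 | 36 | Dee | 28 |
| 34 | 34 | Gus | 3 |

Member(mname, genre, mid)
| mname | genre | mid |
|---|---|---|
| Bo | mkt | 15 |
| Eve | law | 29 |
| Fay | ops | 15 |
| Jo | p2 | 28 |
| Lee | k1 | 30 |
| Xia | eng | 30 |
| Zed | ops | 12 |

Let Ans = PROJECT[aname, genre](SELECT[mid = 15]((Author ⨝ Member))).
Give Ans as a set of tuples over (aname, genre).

Natural join on mid: {(12, 13, Zed, 33, Zed, ops), (12, 33, Bo, 27, Zed, ops), (15, 1, Fay, 27, Bo, mkt), (15, 1, Fay, 27, Fay, ops), (15, 25, Ivy, 34, Bo, mkt), (15, 25, Ivy, 34, Fay, ops), (15, 29, Quin, 24, Bo, mkt), (15, 29, Quin, 24, Fay, ops), (15, 5, Fay, 33, Bo, mkt), (15, 5, Fay, 33, Fay, ops)}
Filtering on mid = 15 leaves {(15, 1, Fay, 27, Bo, mkt), (15, 1, Fay, 27, Fay, ops), (15, 25, Ivy, 34, Bo, mkt), (15, 25, Ivy, 34, Fay, ops), (15, 29, Quin, 24, Bo, mkt), (15, 29, Quin, 24, Fay, ops), (15, 5, Fay, 33, Bo, mkt), (15, 5, Fay, 33, Fay, ops)}.
π[aname, genre]: project onto (aname, genre) (2 duplicate(s) eliminated) → {(Fay, mkt), (Fay, ops), (Ivy, mkt), (Ivy, ops), (Quin, mkt), (Quin, ops)}

{(Fay, mkt), (Fay, ops), (Ivy, mkt), (Ivy, ops), (Quin, mkt), (Quin, ops)}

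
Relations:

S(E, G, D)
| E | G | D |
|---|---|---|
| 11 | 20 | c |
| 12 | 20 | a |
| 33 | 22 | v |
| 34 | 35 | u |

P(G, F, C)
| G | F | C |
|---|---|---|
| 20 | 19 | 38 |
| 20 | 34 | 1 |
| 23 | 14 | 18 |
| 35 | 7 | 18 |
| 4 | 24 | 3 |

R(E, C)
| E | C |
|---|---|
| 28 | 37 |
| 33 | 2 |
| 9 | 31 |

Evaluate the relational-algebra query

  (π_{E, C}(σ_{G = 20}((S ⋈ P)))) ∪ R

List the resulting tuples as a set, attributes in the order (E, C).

{(11, 1), (11, 38), (12, 1), (12, 38), (28, 37), (33, 2), (9, 31)}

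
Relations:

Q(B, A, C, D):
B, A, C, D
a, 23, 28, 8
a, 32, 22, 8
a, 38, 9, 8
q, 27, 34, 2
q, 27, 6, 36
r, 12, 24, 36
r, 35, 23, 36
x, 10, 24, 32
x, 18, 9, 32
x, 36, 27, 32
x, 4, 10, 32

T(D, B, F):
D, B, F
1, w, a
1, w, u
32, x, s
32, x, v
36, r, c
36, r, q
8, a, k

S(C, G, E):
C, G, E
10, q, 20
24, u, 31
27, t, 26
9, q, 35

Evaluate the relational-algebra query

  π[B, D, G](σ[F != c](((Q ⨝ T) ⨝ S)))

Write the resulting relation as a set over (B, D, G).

{(a, 8, q), (r, 36, u), (x, 32, q), (x, 32, t), (x, 32, u)}

Q ⋈ T (natural join on B, D): {(a, 23, 28, 8, k), (a, 32, 22, 8, k), (a, 38, 9, 8, k), (r, 12, 24, 36, c), (r, 12, 24, 36, q), (r, 35, 23, 36, c), (r, 35, 23, 36, q), (x, 10, 24, 32, s), (x, 10, 24, 32, v), (x, 18, 9, 32, s), (x, 18, 9, 32, v), (x, 36, 27, 32, s), (x, 36, 27, 32, v), (x, 4, 10, 32, s), (x, 4, 10, 32, v)}
(Q ⨝ T) ⋈ S (natural join on C): {(a, 38, 9, 8, k, q, 35), (r, 12, 24, 36, c, u, 31), (r, 12, 24, 36, q, u, 31), (x, 10, 24, 32, s, u, 31), (x, 10, 24, 32, v, u, 31), (x, 18, 9, 32, s, q, 35), (x, 18, 9, 32, v, q, 35), (x, 36, 27, 32, s, t, 26), (x, 36, 27, 32, v, t, 26), (x, 4, 10, 32, s, q, 20), (x, 4, 10, 32, v, q, 20)}
Apply σ_{F != c}; surviving tuples: {(a, 38, 9, 8, k, q, 35), (r, 12, 24, 36, q, u, 31), (x, 10, 24, 32, s, u, 31), (x, 10, 24, 32, v, u, 31), (x, 18, 9, 32, s, q, 35), (x, 18, 9, 32, v, q, 35), (x, 36, 27, 32, s, t, 26), (x, 36, 27, 32, v, t, 26), (x, 4, 10, 32, s, q, 20), (x, 4, 10, 32, v, q, 20)}
Keep only column(s) B, D, G (5 duplicate(s) eliminated): {(a, 8, q), (r, 36, u), (x, 32, q), (x, 32, t), (x, 32, u)}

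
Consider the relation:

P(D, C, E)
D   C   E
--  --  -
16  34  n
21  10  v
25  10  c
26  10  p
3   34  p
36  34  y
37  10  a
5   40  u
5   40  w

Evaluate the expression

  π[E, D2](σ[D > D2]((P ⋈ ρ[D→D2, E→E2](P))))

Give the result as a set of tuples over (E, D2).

{(a, 21), (a, 25), (a, 26), (c, 21), (n, 3), (p, 21), (p, 25), (y, 16), (y, 3)}

ρ[D→D2, E→E2]: schema becomes (D2, C, E2); tuples unchanged.
Natural join on C: {(16, 34, n, 16, n), (16, 34, n, 3, p), (16, 34, n, 36, y), (21, 10, v, 21, v), (21, 10, v, 25, c), (21, 10, v, 26, p), (21, 10, v, 37, a), (25, 10, c, 21, v), (25, 10, c, 25, c), (25, 10, c, 26, p), (25, 10, c, 37, a), (26, 10, p, 21, v), (26, 10, p, 25, c), (26, 10, p, 26, p), (26, 10, p, 37, a), (3, 34, p, 16, n), (3, 34, p, 3, p), (3, 34, p, 36, y), (36, 34, y, 16, n), (36, 34, y, 3, p), (36, 34, y, 36, y), (37, 10, a, 21, v), (37, 10, a, 25, c), (37, 10, a, 26, p), (37, 10, a, 37, a), (5, 40, u, 5, u), (5, 40, u, 5, w), (5, 40, w, 5, u), (5, 40, w, 5, w)}
σ[D > D2]: keep tuples satisfying D > D2 → {(16, 34, n, 3, p), (25, 10, c, 21, v), (26, 10, p, 21, v), (26, 10, p, 25, c), (36, 34, y, 16, n), (36, 34, y, 3, p), (37, 10, a, 21, v), (37, 10, a, 25, c), (37, 10, a, 26, p)}
π_{E, D2} gives {(a, 21), (a, 25), (a, 26), (c, 21), (n, 3), (p, 21), (p, 25), (y, 16), (y, 3)}.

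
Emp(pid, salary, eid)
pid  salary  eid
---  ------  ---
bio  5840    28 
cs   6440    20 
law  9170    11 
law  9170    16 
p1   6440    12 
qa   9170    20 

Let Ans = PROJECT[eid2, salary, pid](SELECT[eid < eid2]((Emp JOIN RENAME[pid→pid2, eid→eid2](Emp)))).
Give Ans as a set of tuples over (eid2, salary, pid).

ρ[pid→pid2, eid→eid2]: schema becomes (pid2, salary, eid2); tuples unchanged.
Joining Emp and RENAME[pid→pid2, eid→eid2](Emp) on salary yields {(bio, 5840, 28, bio, 28), (cs, 6440, 20, cs, 20), (cs, 6440, 20, p1, 12), (law, 9170, 11, law, 11), (law, 9170, 11, law, 16), (law, 9170, 11, qa, 20), (law, 9170, 16, law, 11), (law, 9170, 16, law, 16), (law, 9170, 16, qa, 20), (p1, 6440, 12, cs, 20), (p1, 6440, 12, p1, 12), (qa, 9170, 20, law, 11), (qa, 9170, 20, law, 16), (qa, 9170, 20, qa, 20)}.
Selection eid < eid2: {(law, 9170, 11, law, 16), (law, 9170, 11, qa, 20), (law, 9170, 16, qa, 20), (p1, 6440, 12, cs, 20)}
π[eid2, salary, pid]: project onto (eid2, salary, pid) (1 duplicate(s) eliminated) → {(16, 9170, law), (20, 6440, p1), (20, 9170, law)}

{(16, 9170, law), (20, 6440, p1), (20, 9170, law)}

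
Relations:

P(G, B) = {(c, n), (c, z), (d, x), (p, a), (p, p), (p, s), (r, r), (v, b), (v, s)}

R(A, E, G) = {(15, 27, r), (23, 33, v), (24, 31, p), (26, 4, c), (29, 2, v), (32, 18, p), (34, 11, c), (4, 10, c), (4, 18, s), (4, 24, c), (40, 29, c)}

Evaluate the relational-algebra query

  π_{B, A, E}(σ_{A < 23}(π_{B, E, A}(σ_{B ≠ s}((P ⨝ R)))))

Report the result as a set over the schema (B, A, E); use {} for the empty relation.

{(n, 4, 10), (n, 4, 24), (r, 15, 27), (z, 4, 10), (z, 4, 24)}

Natural join on G: {(c, n, 26, 4), (c, n, 34, 11), (c, n, 4, 10), (c, n, 4, 24), (c, n, 40, 29), (c, z, 26, 4), (c, z, 34, 11), (c, z, 4, 10), (c, z, 4, 24), (c, z, 40, 29), (p, a, 24, 31), (p, a, 32, 18), (p, p, 24, 31), (p, p, 32, 18), (p, s, 24, 31), (p, s, 32, 18), (r, r, 15, 27), (v, b, 23, 33), (v, b, 29, 2), (v, s, 23, 33), (v, s, 29, 2)}
Apply σ_{B ≠ s}; surviving tuples: {(c, n, 26, 4), (c, n, 34, 11), (c, n, 4, 10), (c, n, 4, 24), (c, n, 40, 29), (c, z, 26, 4), (c, z, 34, 11), (c, z, 4, 10), (c, z, 4, 24), (c, z, 40, 29), (p, a, 24, 31), (p, a, 32, 18), (p, p, 24, 31), (p, p, 32, 18), (r, r, 15, 27), (v, b, 23, 33), (v, b, 29, 2)}
π_{B, E, A} gives {(a, 18, 32), (a, 31, 24), (b, 2, 29), (b, 33, 23), (n, 10, 4), (n, 11, 34), (n, 24, 4), (n, 29, 40), (n, 4, 26), (p, 18, 32), (p, 31, 24), (r, 27, 15), (z, 10, 4), (z, 11, 34), (z, 24, 4), (z, 29, 40), (z, 4, 26)}.
Apply σ_{A < 23}; surviving tuples: {(n, 10, 4), (n, 24, 4), (r, 27, 15), (z, 10, 4), (z, 24, 4)}
π_{B, A, E} gives {(n, 4, 10), (n, 4, 24), (r, 15, 27), (z, 4, 10), (z, 4, 24)}.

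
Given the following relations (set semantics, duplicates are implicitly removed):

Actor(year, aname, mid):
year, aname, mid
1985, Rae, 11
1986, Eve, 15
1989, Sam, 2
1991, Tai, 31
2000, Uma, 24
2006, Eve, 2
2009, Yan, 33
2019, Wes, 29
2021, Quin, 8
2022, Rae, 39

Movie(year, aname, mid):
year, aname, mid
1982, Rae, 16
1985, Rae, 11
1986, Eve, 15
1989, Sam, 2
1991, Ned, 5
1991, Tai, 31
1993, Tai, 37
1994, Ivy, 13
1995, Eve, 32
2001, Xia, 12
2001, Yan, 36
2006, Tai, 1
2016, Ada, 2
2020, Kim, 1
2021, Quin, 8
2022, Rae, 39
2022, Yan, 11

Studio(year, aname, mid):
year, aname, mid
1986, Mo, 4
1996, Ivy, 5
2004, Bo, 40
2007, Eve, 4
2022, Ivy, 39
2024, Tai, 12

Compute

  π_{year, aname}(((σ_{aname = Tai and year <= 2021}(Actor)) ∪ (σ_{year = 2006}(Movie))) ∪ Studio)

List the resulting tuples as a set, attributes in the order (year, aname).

{(1986, Mo), (1991, Tai), (1996, Ivy), (2004, Bo), (2006, Tai), (2007, Eve), (2022, Ivy), (2024, Tai)}

Filtering on aname = Tai and year <= 2021 leaves {(1991, Tai, 31)}.
Filtering on year = 2006 leaves {(2006, Tai, 1)}.
Set union of the two operands is {(1991, Tai, 31), (2006, Tai, 1)}.
Set union of the two operands is {(1986, Mo, 4), (1991, Tai, 31), (1996, Ivy, 5), (2004, Bo, 40), (2006, Tai, 1), (2007, Eve, 4), (2022, Ivy, 39), (2024, Tai, 12)}.
π_{year, aname} gives {(1986, Mo), (1991, Tai), (1996, Ivy), (2004, Bo), (2006, Tai), (2007, Eve), (2022, Ivy), (2024, Tai)}.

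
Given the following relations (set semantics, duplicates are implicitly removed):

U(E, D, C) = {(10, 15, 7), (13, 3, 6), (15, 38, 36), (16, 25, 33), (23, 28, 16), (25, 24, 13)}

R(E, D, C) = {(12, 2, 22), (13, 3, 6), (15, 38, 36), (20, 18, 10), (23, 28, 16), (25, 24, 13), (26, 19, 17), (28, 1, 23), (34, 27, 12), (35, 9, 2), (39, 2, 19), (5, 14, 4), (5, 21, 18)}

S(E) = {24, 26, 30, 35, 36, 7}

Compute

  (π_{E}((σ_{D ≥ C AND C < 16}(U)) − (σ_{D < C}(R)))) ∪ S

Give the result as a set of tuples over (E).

Filtering on D ≥ C AND C < 16 leaves {(10, 15, 7), (25, 24, 13)}.
Filtering on D < C leaves {(12, 2, 22), (13, 3, 6), (28, 1, 23), (39, 2, 19)}.
Taking the difference: {(10, 15, 7), (25, 24, 13)}
π_{E} gives {10, 25}.
Taking the union: {10, 24, 25, 26, 30, 35, 36, 7}

{10, 24, 25, 26, 30, 35, 36, 7}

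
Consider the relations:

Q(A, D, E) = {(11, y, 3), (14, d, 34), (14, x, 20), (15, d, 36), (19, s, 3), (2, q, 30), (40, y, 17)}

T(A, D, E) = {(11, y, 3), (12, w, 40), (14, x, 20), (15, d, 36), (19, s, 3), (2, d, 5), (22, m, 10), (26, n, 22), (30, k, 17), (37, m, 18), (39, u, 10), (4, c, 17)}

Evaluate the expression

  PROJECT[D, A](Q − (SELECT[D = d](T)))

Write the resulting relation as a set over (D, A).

{(d, 14), (q, 2), (s, 19), (x, 14), (y, 11), (y, 40)}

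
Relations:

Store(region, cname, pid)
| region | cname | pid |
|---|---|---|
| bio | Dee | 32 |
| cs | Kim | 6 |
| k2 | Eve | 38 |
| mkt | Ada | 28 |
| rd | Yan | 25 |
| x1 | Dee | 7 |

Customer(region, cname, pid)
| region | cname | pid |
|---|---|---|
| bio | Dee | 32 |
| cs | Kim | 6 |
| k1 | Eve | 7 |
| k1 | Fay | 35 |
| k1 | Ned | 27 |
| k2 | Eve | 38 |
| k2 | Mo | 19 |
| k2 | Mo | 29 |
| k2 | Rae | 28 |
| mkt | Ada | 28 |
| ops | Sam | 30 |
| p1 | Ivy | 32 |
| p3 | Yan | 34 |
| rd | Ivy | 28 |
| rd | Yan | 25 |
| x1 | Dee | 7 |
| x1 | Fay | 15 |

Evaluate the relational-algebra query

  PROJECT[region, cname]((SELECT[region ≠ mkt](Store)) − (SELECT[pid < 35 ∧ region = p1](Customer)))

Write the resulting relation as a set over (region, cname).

σ[region ≠ mkt]: keep tuples satisfying region ≠ mkt → {(bio, Dee, 32), (cs, Kim, 6), (k2, Eve, 38), (rd, Yan, 25), (x1, Dee, 7)}
σ[pid < 35 ∧ region = p1]: keep tuples satisfying pid < 35 ∧ region = p1 → {(p1, Ivy, 32)}
Difference: {(bio, Dee, 32), (cs, Kim, 6), (k2, Eve, 38), (rd, Yan, 25), (x1, Dee, 7)} with {(p1, Ivy, 32)} → {(bio, Dee, 32), (cs, Kim, 6), (k2, Eve, 38), (rd, Yan, 25), (x1, Dee, 7)}
Keep only column(s) region, cname: {(bio, Dee), (cs, Kim), (k2, Eve), (rd, Yan), (x1, Dee)}

{(bio, Dee), (cs, Kim), (k2, Eve), (rd, Yan), (x1, Dee)}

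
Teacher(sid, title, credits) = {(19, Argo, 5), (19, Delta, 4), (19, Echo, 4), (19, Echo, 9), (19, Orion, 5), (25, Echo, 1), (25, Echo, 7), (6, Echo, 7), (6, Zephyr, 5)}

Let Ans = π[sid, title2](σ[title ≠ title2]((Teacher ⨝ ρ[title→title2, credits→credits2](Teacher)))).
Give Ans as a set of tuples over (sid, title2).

{(19, Argo), (19, Delta), (19, Echo), (19, Orion), (6, Echo), (6, Zephyr)}

ρ[title→title2, credits→credits2]: schema becomes (sid, title2, credits2); tuples unchanged.
Teacher ⋈ ρ[title→title2, credits→credits2](Teacher) (natural join on sid): {(19, Argo, 5, Argo, 5), (19, Argo, 5, Delta, 4), (19, Argo, 5, Echo, 4), (19, Argo, 5, Echo, 9), (19, Argo, 5, Orion, 5), (19, Delta, 4, Argo, 5), (19, Delta, 4, Delta, 4), (19, Delta, 4, Echo, 4), (19, Delta, 4, Echo, 9), (19, Delta, 4, Orion, 5), (19, Echo, 4, Argo, 5), (19, Echo, 4, Delta, 4), (19, Echo, 4, Echo, 4), (19, Echo, 4, Echo, 9), (19, Echo, 4, Orion, 5), (19, Echo, 9, Argo, 5), (19, Echo, 9, Delta, 4), (19, Echo, 9, Echo, 4), (19, Echo, 9, Echo, 9), (19, Echo, 9, Orion, 5), (19, Orion, 5, Argo, 5), (19, Orion, 5, Delta, 4), (19, Orion, 5, Echo, 4), (19, Orion, 5, Echo, 9), (19, Orion, 5, Orion, 5), (25, Echo, 1, Echo, 1), (25, Echo, 1, Echo, 7), (25, Echo, 7, Echo, 1), (25, Echo, 7, Echo, 7), (6, Echo, 7, Echo, 7), (6, Echo, 7, Zephyr, 5), (6, Zephyr, 5, Echo, 7), (6, Zephyr, 5, Zephyr, 5)}
σ[title ≠ title2]: keep tuples satisfying title ≠ title2 → {(19, Argo, 5, Delta, 4), (19, Argo, 5, Echo, 4), (19, Argo, 5, Echo, 9), (19, Argo, 5, Orion, 5), (19, Delta, 4, Argo, 5), (19, Delta, 4, Echo, 4), (19, Delta, 4, Echo, 9), (19, Delta, 4, Orion, 5), (19, Echo, 4, Argo, 5), (19, Echo, 4, Delta, 4), (19, Echo, 4, Orion, 5), (19, Echo, 9, Argo, 5), (19, Echo, 9, Delta, 4), (19, Echo, 9, Orion, 5), (19, Orion, 5, Argo, 5), (19, Orion, 5, Delta, 4), (19, Orion, 5, Echo, 4), (19, Orion, 5, Echo, 9), (6, Echo, 7, Zephyr, 5), (6, Zephyr, 5, Echo, 7)}
Keep only column(s) sid, title2 (14 duplicate(s) eliminated): {(19, Argo), (19, Delta), (19, Echo), (19, Orion), (6, Echo), (6, Zephyr)}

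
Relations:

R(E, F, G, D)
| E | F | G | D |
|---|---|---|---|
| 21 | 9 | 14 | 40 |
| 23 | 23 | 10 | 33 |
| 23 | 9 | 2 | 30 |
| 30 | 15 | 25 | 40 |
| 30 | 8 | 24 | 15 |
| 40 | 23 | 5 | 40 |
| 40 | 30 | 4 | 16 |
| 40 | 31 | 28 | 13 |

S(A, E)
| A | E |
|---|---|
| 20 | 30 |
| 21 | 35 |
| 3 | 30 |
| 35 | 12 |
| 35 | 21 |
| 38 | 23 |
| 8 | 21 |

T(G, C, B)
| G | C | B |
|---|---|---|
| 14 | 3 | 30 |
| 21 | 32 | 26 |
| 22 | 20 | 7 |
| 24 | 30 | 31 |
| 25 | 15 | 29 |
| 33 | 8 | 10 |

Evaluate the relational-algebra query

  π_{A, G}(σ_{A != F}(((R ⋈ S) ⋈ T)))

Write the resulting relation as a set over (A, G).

Joining R and S on E yields {(21, 9, 14, 40, 35), (21, 9, 14, 40, 8), (23, 23, 10, 33, 38), (23, 9, 2, 30, 38), (30, 15, 25, 40, 20), (30, 15, 25, 40, 3), (30, 8, 24, 15, 20), (30, 8, 24, 15, 3)}.
Joining (R ⋈ S) and T on G yields {(21, 9, 14, 40, 35, 3, 30), (21, 9, 14, 40, 8, 3, 30), (30, 15, 25, 40, 20, 15, 29), (30, 15, 25, 40, 3, 15, 29), (30, 8, 24, 15, 20, 30, 31), (30, 8, 24, 15, 3, 30, 31)}.
Filtering on A != F leaves {(21, 9, 14, 40, 35, 3, 30), (21, 9, 14, 40, 8, 3, 30), (30, 15, 25, 40, 20, 15, 29), (30, 15, 25, 40, 3, 15, 29), (30, 8, 24, 15, 20, 30, 31), (30, 8, 24, 15, 3, 30, 31)}.
Projecting to A, G: {(20, 24), (20, 25), (3, 24), (3, 25), (35, 14), (8, 14)}

{(20, 24), (20, 25), (3, 24), (3, 25), (35, 14), (8, 14)}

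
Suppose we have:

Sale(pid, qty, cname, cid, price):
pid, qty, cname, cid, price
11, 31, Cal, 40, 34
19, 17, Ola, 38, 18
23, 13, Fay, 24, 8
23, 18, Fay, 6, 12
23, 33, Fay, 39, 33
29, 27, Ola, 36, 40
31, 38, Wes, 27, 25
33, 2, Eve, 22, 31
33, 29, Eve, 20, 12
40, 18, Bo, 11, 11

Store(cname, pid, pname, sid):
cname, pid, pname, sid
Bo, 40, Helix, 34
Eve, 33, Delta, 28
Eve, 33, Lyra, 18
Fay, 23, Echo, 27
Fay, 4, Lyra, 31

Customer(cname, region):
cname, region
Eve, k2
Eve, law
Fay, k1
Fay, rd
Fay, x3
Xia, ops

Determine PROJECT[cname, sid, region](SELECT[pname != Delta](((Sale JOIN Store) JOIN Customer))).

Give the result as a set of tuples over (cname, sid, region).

{(Eve, 18, k2), (Eve, 18, law), (Fay, 27, k1), (Fay, 27, rd), (Fay, 27, x3)}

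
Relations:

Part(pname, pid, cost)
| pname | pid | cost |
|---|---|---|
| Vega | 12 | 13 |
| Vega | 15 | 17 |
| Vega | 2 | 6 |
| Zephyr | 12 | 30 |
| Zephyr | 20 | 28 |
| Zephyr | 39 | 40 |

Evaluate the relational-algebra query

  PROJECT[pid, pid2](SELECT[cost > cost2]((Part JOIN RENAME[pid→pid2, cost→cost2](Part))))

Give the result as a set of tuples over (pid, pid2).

ρ[pid→pid2, cost→cost2]: schema becomes (pname, pid2, cost2); tuples unchanged.
Part ⋈ RENAME[pid→pid2, cost→cost2](Part) (natural join on pname): {(Vega, 12, 13, 12, 13), (Vega, 12, 13, 15, 17), (Vega, 12, 13, 2, 6), (Vega, 15, 17, 12, 13), (Vega, 15, 17, 15, 17), (Vega, 15, 17, 2, 6), (Vega, 2, 6, 12, 13), (Vega, 2, 6, 15, 17), (Vega, 2, 6, 2, 6), (Zephyr, 12, 30, 12, 30), (Zephyr, 12, 30, 20, 28), (Zephyr, 12, 30, 39, 40), (Zephyr, 20, 28, 12, 30), (Zephyr, 20, 28, 20, 28), (Zephyr, 20, 28, 39, 40), (Zephyr, 39, 40, 12, 30), (Zephyr, 39, 40, 20, 28), (Zephyr, 39, 40, 39, 40)}
Apply σ_{cost > cost2}; surviving tuples: {(Vega, 12, 13, 2, 6), (Vega, 15, 17, 12, 13), (Vega, 15, 17, 2, 6), (Zephyr, 12, 30, 20, 28), (Zephyr, 39, 40, 12, 30), (Zephyr, 39, 40, 20, 28)}
Projecting to pid, pid2: {(12, 2), (12, 20), (15, 12), (15, 2), (39, 12), (39, 20)}

{(12, 2), (12, 20), (15, 12), (15, 2), (39, 12), (39, 20)}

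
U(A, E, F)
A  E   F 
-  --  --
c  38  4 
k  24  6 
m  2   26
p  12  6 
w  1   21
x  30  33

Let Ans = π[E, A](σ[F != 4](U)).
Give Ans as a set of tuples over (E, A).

Filtering on F != 4 leaves {(k, 24, 6), (m, 2, 26), (p, 12, 6), (w, 1, 21), (x, 30, 33)}.
Projecting to E, A: {(1, w), (12, p), (2, m), (24, k), (30, x)}

{(1, w), (12, p), (2, m), (24, k), (30, x)}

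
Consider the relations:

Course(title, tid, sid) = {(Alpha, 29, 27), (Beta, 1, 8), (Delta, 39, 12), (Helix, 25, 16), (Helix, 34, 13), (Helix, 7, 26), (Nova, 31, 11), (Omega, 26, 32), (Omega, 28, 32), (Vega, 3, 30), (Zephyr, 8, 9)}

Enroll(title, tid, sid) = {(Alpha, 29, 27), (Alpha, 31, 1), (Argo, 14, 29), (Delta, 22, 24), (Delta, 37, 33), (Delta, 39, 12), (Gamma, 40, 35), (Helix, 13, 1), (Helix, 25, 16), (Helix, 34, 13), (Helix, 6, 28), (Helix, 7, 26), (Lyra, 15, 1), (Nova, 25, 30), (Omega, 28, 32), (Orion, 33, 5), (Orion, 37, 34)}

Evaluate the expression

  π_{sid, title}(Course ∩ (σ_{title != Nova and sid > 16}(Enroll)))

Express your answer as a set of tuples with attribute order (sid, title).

{(26, Helix), (27, Alpha), (32, Omega)}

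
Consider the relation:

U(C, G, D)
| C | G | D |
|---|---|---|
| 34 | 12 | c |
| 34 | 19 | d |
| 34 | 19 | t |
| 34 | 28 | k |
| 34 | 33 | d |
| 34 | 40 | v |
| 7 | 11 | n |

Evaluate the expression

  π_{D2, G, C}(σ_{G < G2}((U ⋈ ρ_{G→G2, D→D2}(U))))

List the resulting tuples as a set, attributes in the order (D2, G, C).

{(d, 12, 34), (d, 19, 34), (d, 28, 34), (k, 12, 34), (k, 19, 34), (t, 12, 34), (v, 12, 34), (v, 19, 34), (v, 28, 34), (v, 33, 34)}

ρ[G→G2, D→D2]: schema becomes (C, G2, D2); tuples unchanged.
U ⋈ ρ_{G→G2, D→D2}(U) (natural join on C): {(34, 12, c, 12, c), (34, 12, c, 19, d), (34, 12, c, 19, t), (34, 12, c, 28, k), (34, 12, c, 33, d), (34, 12, c, 40, v), (34, 19, d, 12, c), (34, 19, d, 19, d), (34, 19, d, 19, t), (34, 19, d, 28, k), (34, 19, d, 33, d), (34, 19, d, 40, v), (34, 19, t, 12, c), (34, 19, t, 19, d), (34, 19, t, 19, t), (34, 19, t, 28, k), (34, 19, t, 33, d), (34, 19, t, 40, v), (34, 28, k, 12, c), (34, 28, k, 19, d), (34, 28, k, 19, t), (34, 28, k, 28, k), (34, 28, k, 33, d), (34, 28, k, 40, v), (34, 33, d, 12, c), (34, 33, d, 19, d), (34, 33, d, 19, t), (34, 33, d, 28, k), (34, 33, d, 33, d), (34, 33, d, 40, v), (34, 40, v, 12, c), (34, 40, v, 19, d), (34, 40, v, 19, t), (34, 40, v, 28, k), (34, 40, v, 33, d), (34, 40, v, 40, v), (7, 11, n, 11, n)}
Filtering on G < G2 leaves {(34, 12, c, 19, d), (34, 12, c, 19, t), (34, 12, c, 28, k), (34, 12, c, 33, d), (34, 12, c, 40, v), (34, 19, d, 28, k), (34, 19, d, 33, d), (34, 19, d, 40, v), (34, 19, t, 28, k), (34, 19, t, 33, d), (34, 19, t, 40, v), (34, 28, k, 33, d), (34, 28, k, 40, v), (34, 33, d, 40, v)}.
Keep only column(s) D2, G, C (4 duplicate(s) eliminated): {(d, 12, 34), (d, 19, 34), (d, 28, 34), (k, 12, 34), (k, 19, 34), (t, 12, 34), (v, 12, 34), (v, 19, 34), (v, 28, 34), (v, 33, 34)}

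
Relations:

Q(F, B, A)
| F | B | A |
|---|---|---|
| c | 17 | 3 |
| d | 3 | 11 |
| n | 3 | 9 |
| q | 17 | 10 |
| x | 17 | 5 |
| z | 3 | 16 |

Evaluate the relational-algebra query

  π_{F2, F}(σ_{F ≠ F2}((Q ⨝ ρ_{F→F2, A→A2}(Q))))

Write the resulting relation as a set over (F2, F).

ρ[F→F2, A→A2]: schema becomes (F2, B, A2); tuples unchanged.
Natural join on B: {(c, 17, 3, c, 3), (c, 17, 3, q, 10), (c, 17, 3, x, 5), (d, 3, 11, d, 11), (d, 3, 11, n, 9), (d, 3, 11, z, 16), (n, 3, 9, d, 11), (n, 3, 9, n, 9), (n, 3, 9, z, 16), (q, 17, 10, c, 3), (q, 17, 10, q, 10), (q, 17, 10, x, 5), (x, 17, 5, c, 3), (x, 17, 5, q, 10), (x, 17, 5, x, 5), (z, 3, 16, d, 11), (z, 3, 16, n, 9), (z, 3, 16, z, 16)}
Selection F ≠ F2: {(c, 17, 3, q, 10), (c, 17, 3, x, 5), (d, 3, 11, n, 9), (d, 3, 11, z, 16), (n, 3, 9, d, 11), (n, 3, 9, z, 16), (q, 17, 10, c, 3), (q, 17, 10, x, 5), (x, 17, 5, c, 3), (x, 17, 5, q, 10), (z, 3, 16, d, 11), (z, 3, 16, n, 9)}
Projecting to F2, F: {(c, q), (c, x), (d, n), (d, z), (n, d), (n, z), (q, c), (q, x), (x, c), (x, q), (z, d), (z, n)}

{(c, q), (c, x), (d, n), (d, z), (n, d), (n, z), (q, c), (q, x), (x, c), (x, q), (z, d), (z, n)}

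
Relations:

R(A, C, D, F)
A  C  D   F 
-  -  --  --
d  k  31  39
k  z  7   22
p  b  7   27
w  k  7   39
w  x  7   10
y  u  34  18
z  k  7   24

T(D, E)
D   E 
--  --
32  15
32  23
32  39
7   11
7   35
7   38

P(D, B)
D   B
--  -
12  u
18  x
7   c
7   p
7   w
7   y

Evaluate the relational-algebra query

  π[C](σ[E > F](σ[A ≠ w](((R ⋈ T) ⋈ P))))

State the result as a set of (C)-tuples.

R ⋈ T (natural join on D): {(k, z, 7, 22, 11), (k, z, 7, 22, 35), (k, z, 7, 22, 38), (p, b, 7, 27, 11), (p, b, 7, 27, 35), (p, b, 7, 27, 38), (w, k, 7, 39, 11), (w, k, 7, 39, 35), (w, k, 7, 39, 38), (w, x, 7, 10, 11), (w, x, 7, 10, 35), (w, x, 7, 10, 38), (z, k, 7, 24, 11), (z, k, 7, 24, 35), (z, k, 7, 24, 38)}
(R ⋈ T) ⋈ P (natural join on D): {(k, z, 7, 22, 11, c), (k, z, 7, 22, 11, p), (k, z, 7, 22, 11, w), (k, z, 7, 22, 11, y), (k, z, 7, 22, 35, c), (k, z, 7, 22, 35, p), (k, z, 7, 22, 35, w), (k, z, 7, 22, 35, y), (k, z, 7, 22, 38, c), (k, z, 7, 22, 38, p), (k, z, 7, 22, 38, w), (k, z, 7, 22, 38, y), (p, b, 7, 27, 11, c), (p, b, 7, 27, 11, p), (p, b, 7, 27, 11, w), (p, b, 7, 27, 11, y), (p, b, 7, 27, 35, c), (p, b, 7, 27, 35, p), (p, b, 7, 27, 35, w), (p, b, 7, 27, 35, y), (p, b, 7, 27, 38, c), (p, b, 7, 27, 38, p), (p, b, 7, 27, 38, w), (p, b, 7, 27, 38, y), (w, k, 7, 39, 11, c), (w, k, 7, 39, 11, p), (w, k, 7, 39, 11, w), (w, k, 7, 39, 11, y), (w, k, 7, 39, 35, c), (w, k, 7, 39, 35, p), (w, k, 7, 39, 35, w), (w, k, 7, 39, 35, y), (w, k, 7, 39, 38, c), (w, k, 7, 39, 38, p), (w, k, 7, 39, 38, w), (w, k, 7, 39, 38, y), (w, x, 7, 10, 11, c), (w, x, 7, 10, 11, p), (w, x, 7, 10, 11, w), (w, x, 7, 10, 11, y), (w, x, 7, 10, 35, c), (w, x, 7, 10, 35, p), (w, x, 7, 10, 35, w), (w, x, 7, 10, 35, y), (w, x, 7, 10, 38, c), (w, x, 7, 10, 38, p), (w, x, 7, 10, 38, w), (w, x, 7, 10, 38, y), (z, k, 7, 24, 11, c), (z, k, 7, 24, 11, p), (z, k, 7, 24, 11, w), (z, k, 7, 24, 11, y), (z, k, 7, 24, 35, c), (z, k, 7, 24, 35, p), (z, k, 7, 24, 35, w), (z, k, 7, 24, 35, y), (z, k, 7, 24, 38, c), (z, k, 7, 24, 38, p), (z, k, 7, 24, 38, w), (z, k, 7, 24, 38, y)}
Selection A ≠ w: {(k, z, 7, 22, 11, c), (k, z, 7, 22, 11, p), (k, z, 7, 22, 11, w), (k, z, 7, 22, 11, y), (k, z, 7, 22, 35, c), (k, z, 7, 22, 35, p), (k, z, 7, 22, 35, w), (k, z, 7, 22, 35, y), (k, z, 7, 22, 38, c), (k, z, 7, 22, 38, p), (k, z, 7, 22, 38, w), (k, z, 7, 22, 38, y), (p, b, 7, 27, 11, c), (p, b, 7, 27, 11, p), (p, b, 7, 27, 11, w), (p, b, 7, 27, 11, y), (p, b, 7, 27, 35, c), (p, b, 7, 27, 35, p), (p, b, 7, 27, 35, w), (p, b, 7, 27, 35, y), (p, b, 7, 27, 38, c), (p, b, 7, 27, 38, p), (p, b, 7, 27, 38, w), (p, b, 7, 27, 38, y), (z, k, 7, 24, 11, c), (z, k, 7, 24, 11, p), (z, k, 7, 24, 11, w), (z, k, 7, 24, 11, y), (z, k, 7, 24, 35, c), (z, k, 7, 24, 35, p), (z, k, 7, 24, 35, w), (z, k, 7, 24, 35, y), (z, k, 7, 24, 38, c), (z, k, 7, 24, 38, p), (z, k, 7, 24, 38, w), (z, k, 7, 24, 38, y)}
Selection E > F: {(k, z, 7, 22, 35, c), (k, z, 7, 22, 35, p), (k, z, 7, 22, 35, w), (k, z, 7, 22, 35, y), (k, z, 7, 22, 38, c), (k, z, 7, 22, 38, p), (k, z, 7, 22, 38, w), (k, z, 7, 22, 38, y), (p, b, 7, 27, 35, c), (p, b, 7, 27, 35, p), (p, b, 7, 27, 35, w), (p, b, 7, 27, 35, y), (p, b, 7, 27, 38, c), (p, b, 7, 27, 38, p), (p, b, 7, 27, 38, w), (p, b, 7, 27, 38, y), (z, k, 7, 24, 35, c), (z, k, 7, 24, 35, p), (z, k, 7, 24, 35, w), (z, k, 7, 24, 35, y), (z, k, 7, 24, 38, c), (z, k, 7, 24, 38, p), (z, k, 7, 24, 38, w), (z, k, 7, 24, 38, y)}
Projecting to C (21 duplicate(s) eliminated): {b, k, z}

{b, k, z}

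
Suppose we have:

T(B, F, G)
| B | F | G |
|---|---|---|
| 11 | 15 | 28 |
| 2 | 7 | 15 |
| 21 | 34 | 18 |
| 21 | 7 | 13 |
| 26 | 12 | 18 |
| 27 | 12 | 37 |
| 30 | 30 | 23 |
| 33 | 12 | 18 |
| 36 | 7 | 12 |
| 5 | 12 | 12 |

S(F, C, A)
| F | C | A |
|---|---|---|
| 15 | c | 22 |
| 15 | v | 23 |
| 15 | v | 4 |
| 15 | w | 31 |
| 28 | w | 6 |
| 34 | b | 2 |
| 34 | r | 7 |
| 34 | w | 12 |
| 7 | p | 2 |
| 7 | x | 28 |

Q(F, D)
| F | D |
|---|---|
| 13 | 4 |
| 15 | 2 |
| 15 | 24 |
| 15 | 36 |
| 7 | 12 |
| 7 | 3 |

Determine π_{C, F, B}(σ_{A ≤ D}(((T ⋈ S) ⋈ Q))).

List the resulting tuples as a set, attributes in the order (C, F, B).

{(c, 15, 11), (p, 7, 2), (p, 7, 21), (p, 7, 36), (v, 15, 11), (w, 15, 11)}

T ⋈ S (natural join on F): {(11, 15, 28, c, 22), (11, 15, 28, v, 23), (11, 15, 28, v, 4), (11, 15, 28, w, 31), (2, 7, 15, p, 2), (2, 7, 15, x, 28), (21, 34, 18, b, 2), (21, 34, 18, r, 7), (21, 34, 18, w, 12), (21, 7, 13, p, 2), (21, 7, 13, x, 28), (36, 7, 12, p, 2), (36, 7, 12, x, 28)}
(T ⋈ S) ⋈ Q (natural join on F): {(11, 15, 28, c, 22, 2), (11, 15, 28, c, 22, 24), (11, 15, 28, c, 22, 36), (11, 15, 28, v, 23, 2), (11, 15, 28, v, 23, 24), (11, 15, 28, v, 23, 36), (11, 15, 28, v, 4, 2), (11, 15, 28, v, 4, 24), (11, 15, 28, v, 4, 36), (11, 15, 28, w, 31, 2), (11, 15, 28, w, 31, 24), (11, 15, 28, w, 31, 36), (2, 7, 15, p, 2, 12), (2, 7, 15, p, 2, 3), (2, 7, 15, x, 28, 12), (2, 7, 15, x, 28, 3), (21, 7, 13, p, 2, 12), (21, 7, 13, p, 2, 3), (21, 7, 13, x, 28, 12), (21, 7, 13, x, 28, 3), (36, 7, 12, p, 2, 12), (36, 7, 12, p, 2, 3), (36, 7, 12, x, 28, 12), (36, 7, 12, x, 28, 3)}
Filtering on A ≤ D leaves {(11, 15, 28, c, 22, 24), (11, 15, 28, c, 22, 36), (11, 15, 28, v, 23, 24), (11, 15, 28, v, 23, 36), (11, 15, 28, v, 4, 24), (11, 15, 28, v, 4, 36), (11, 15, 28, w, 31, 36), (2, 7, 15, p, 2, 12), (2, 7, 15, p, 2, 3), (21, 7, 13, p, 2, 12), (21, 7, 13, p, 2, 3), (36, 7, 12, p, 2, 12), (36, 7, 12, p, 2, 3)}.
Keep only column(s) C, F, B (7 duplicate(s) eliminated): {(c, 15, 11), (p, 7, 2), (p, 7, 21), (p, 7, 36), (v, 15, 11), (w, 15, 11)}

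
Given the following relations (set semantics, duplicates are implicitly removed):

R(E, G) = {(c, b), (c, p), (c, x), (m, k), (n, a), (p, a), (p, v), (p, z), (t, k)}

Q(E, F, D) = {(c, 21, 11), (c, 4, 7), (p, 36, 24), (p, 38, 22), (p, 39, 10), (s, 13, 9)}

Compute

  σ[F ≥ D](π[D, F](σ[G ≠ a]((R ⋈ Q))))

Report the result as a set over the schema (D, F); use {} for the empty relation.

{(10, 39), (11, 21), (22, 38), (24, 36)}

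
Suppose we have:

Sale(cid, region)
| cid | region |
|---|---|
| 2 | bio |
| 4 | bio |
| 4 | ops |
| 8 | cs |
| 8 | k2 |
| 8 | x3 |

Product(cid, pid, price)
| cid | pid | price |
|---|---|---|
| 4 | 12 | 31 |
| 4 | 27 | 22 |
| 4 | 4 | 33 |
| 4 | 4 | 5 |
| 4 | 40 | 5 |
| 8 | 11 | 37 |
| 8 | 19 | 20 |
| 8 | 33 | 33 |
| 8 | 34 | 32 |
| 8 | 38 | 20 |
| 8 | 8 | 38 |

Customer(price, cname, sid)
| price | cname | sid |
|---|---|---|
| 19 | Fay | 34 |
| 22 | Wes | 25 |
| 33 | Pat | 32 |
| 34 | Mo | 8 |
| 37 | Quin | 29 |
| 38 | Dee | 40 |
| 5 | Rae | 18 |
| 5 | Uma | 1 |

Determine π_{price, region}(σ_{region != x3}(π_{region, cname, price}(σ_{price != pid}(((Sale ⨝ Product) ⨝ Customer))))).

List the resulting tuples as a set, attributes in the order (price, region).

Natural join on cid: {(4, bio, 12, 31), (4, bio, 27, 22), (4, bio, 4, 33), (4, bio, 4, 5), (4, bio, 40, 5), (4, ops, 12, 31), (4, ops, 27, 22), (4, ops, 4, 33), (4, ops, 4, 5), (4, ops, 40, 5), (8, cs, 11, 37), (8, cs, 19, 20), (8, cs, 33, 33), (8, cs, 34, 32), (8, cs, 38, 20), (8, cs, 8, 38), (8, k2, 11, 37), (8, k2, 19, 20), (8, k2, 33, 33), (8, k2, 34, 32), (8, k2, 38, 20), (8, k2, 8, 38), (8, x3, 11, 37), (8, x3, 19, 20), (8, x3, 33, 33), (8, x3, 34, 32), (8, x3, 38, 20), (8, x3, 8, 38)}
Natural join on price: {(4, bio, 27, 22, Wes, 25), (4, bio, 4, 33, Pat, 32), (4, bio, 4, 5, Rae, 18), (4, bio, 4, 5, Uma, 1), (4, bio, 40, 5, Rae, 18), (4, bio, 40, 5, Uma, 1), (4, ops, 27, 22, Wes, 25), (4, ops, 4, 33, Pat, 32), (4, ops, 4, 5, Rae, 18), (4, ops, 4, 5, Uma, 1), (4, ops, 40, 5, Rae, 18), (4, ops, 40, 5, Uma, 1), (8, cs, 11, 37, Quin, 29), (8, cs, 33, 33, Pat, 32), (8, cs, 8, 38, Dee, 40), (8, k2, 11, 37, Quin, 29), (8, k2, 33, 33, Pat, 32), (8, k2, 8, 38, Dee, 40), (8, x3, 11, 37, Quin, 29), (8, x3, 33, 33, Pat, 32), (8, x3, 8, 38, Dee, 40)}
Filtering on price != pid leaves {(4, bio, 27, 22, Wes, 25), (4, bio, 4, 33, Pat, 32), (4, bio, 4, 5, Rae, 18), (4, bio, 4, 5, Uma, 1), (4, bio, 40, 5, Rae, 18), (4, bio, 40, 5, Uma, 1), (4, ops, 27, 22, Wes, 25), (4, ops, 4, 33, Pat, 32), (4, ops, 4, 5, Rae, 18), (4, ops, 4, 5, Uma, 1), (4, ops, 40, 5, Rae, 18), (4, ops, 40, 5, Uma, 1), (8, cs, 11, 37, Quin, 29), (8, cs, 8, 38, Dee, 40), (8, k2, 11, 37, Quin, 29), (8, k2, 8, 38, Dee, 40), (8, x3, 11, 37, Quin, 29), (8, x3, 8, 38, Dee, 40)}.
Keep only column(s) region, cname, price (4 duplicate(s) eliminated): {(bio, Pat, 33), (bio, Rae, 5), (bio, Uma, 5), (bio, Wes, 22), (cs, Dee, 38), (cs, Quin, 37), (k2, Dee, 38), (k2, Quin, 37), (ops, Pat, 33), (ops, Rae, 5), (ops, Uma, 5), (ops, Wes, 22), (x3, Dee, 38), (x3, Quin, 37)}
Filtering on region != x3 leaves {(bio, Pat, 33), (bio, Rae, 5), (bio, Uma, 5), (bio, Wes, 22), (cs, Dee, 38), (cs, Quin, 37), (k2, Dee, 38), (k2, Quin, 37), (ops, Pat, 33), (ops, Rae, 5), (ops, Uma, 5), (ops, Wes, 22)}.
Keep only column(s) price, region (2 duplicate(s) eliminated): {(22, bio), (22, ops), (33, bio), (33, ops), (37, cs), (37, k2), (38, cs), (38, k2), (5, bio), (5, ops)}

{(22, bio), (22, ops), (33, bio), (33, ops), (37, cs), (37, k2), (38, cs), (38, k2), (5, bio), (5, ops)}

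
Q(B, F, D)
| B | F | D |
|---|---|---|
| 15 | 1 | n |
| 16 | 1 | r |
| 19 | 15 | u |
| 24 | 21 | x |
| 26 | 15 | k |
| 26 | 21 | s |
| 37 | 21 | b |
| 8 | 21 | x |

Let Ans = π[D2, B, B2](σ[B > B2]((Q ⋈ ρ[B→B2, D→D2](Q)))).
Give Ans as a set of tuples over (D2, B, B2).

{(n, 16, 15), (s, 37, 26), (u, 26, 19), (x, 24, 8), (x, 26, 24), (x, 26, 8), (x, 37, 24), (x, 37, 8)}

ρ[B→B2, D→D2]: schema becomes (B2, F, D2); tuples unchanged.
Joining Q and ρ[B→B2, D→D2](Q) on F yields {(15, 1, n, 15, n), (15, 1, n, 16, r), (16, 1, r, 15, n), (16, 1, r, 16, r), (19, 15, u, 19, u), (19, 15, u, 26, k), (24, 21, x, 24, x), (24, 21, x, 26, s), (24, 21, x, 37, b), (24, 21, x, 8, x), (26, 15, k, 19, u), (26, 15, k, 26, k), (26, 21, s, 24, x), (26, 21, s, 26, s), (26, 21, s, 37, b), (26, 21, s, 8, x), (37, 21, b, 24, x), (37, 21, b, 26, s), (37, 21, b, 37, b), (37, 21, b, 8, x), (8, 21, x, 24, x), (8, 21, x, 26, s), (8, 21, x, 37, b), (8, 21, x, 8, x)}.
σ[B > B2]: keep tuples satisfying B > B2 → {(16, 1, r, 15, n), (24, 21, x, 8, x), (26, 15, k, 19, u), (26, 21, s, 24, x), (26, 21, s, 8, x), (37, 21, b, 24, x), (37, 21, b, 26, s), (37, 21, b, 8, x)}
Keep only column(s) D2, B, B2: {(n, 16, 15), (s, 37, 26), (u, 26, 19), (x, 24, 8), (x, 26, 24), (x, 26, 8), (x, 37, 24), (x, 37, 8)}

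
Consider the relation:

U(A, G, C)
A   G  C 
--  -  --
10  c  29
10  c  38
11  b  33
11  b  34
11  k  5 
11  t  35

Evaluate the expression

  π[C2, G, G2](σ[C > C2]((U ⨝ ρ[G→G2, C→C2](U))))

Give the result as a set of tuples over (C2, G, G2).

ρ[G→G2, C→C2]: schema becomes (A, G2, C2); tuples unchanged.
Joining U and ρ[G→G2, C→C2](U) on A yields {(10, c, 29, c, 29), (10, c, 29, c, 38), (10, c, 38, c, 29), (10, c, 38, c, 38), (11, b, 33, b, 33), (11, b, 33, b, 34), (11, b, 33, k, 5), (11, b, 33, t, 35), (11, b, 34, b, 33), (11, b, 34, b, 34), (11, b, 34, k, 5), (11, b, 34, t, 35), (11, k, 5, b, 33), (11, k, 5, b, 34), (11, k, 5, k, 5), (11, k, 5, t, 35), (11, t, 35, b, 33), (11, t, 35, b, 34), (11, t, 35, k, 5), (11, t, 35, t, 35)}.
Selection C > C2: {(10, c, 38, c, 29), (11, b, 33, k, 5), (11, b, 34, b, 33), (11, b, 34, k, 5), (11, t, 35, b, 33), (11, t, 35, b, 34), (11, t, 35, k, 5)}
Projecting to C2, G, G2 (1 duplicate(s) eliminated): {(29, c, c), (33, b, b), (33, t, b), (34, t, b), (5, b, k), (5, t, k)}

{(29, c, c), (33, b, b), (33, t, b), (34, t, b), (5, b, k), (5, t, k)}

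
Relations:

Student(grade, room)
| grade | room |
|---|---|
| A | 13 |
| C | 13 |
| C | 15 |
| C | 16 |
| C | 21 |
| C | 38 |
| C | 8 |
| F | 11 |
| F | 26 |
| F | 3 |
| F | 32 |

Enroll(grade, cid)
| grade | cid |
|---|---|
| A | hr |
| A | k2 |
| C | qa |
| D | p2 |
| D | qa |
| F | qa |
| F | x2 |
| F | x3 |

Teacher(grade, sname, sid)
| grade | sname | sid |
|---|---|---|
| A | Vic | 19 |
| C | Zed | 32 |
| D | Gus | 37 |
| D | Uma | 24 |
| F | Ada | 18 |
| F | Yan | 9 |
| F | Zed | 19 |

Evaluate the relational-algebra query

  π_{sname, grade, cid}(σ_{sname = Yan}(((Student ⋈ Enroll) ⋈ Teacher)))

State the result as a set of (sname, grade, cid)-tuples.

{(Yan, F, qa), (Yan, F, x2), (Yan, F, x3)}

Natural join on grade: {(A, 13, hr), (A, 13, k2), (C, 13, qa), (C, 15, qa), (C, 16, qa), (C, 21, qa), (C, 38, qa), (C, 8, qa), (F, 11, qa), (F, 11, x2), (F, 11, x3), (F, 26, qa), (F, 26, x2), (F, 26, x3), (F, 3, qa), (F, 3, x2), (F, 3, x3), (F, 32, qa), (F, 32, x2), (F, 32, x3)}
Natural join on grade: {(A, 13, hr, Vic, 19), (A, 13, k2, Vic, 19), (C, 13, qa, Zed, 32), (C, 15, qa, Zed, 32), (C, 16, qa, Zed, 32), (C, 21, qa, Zed, 32), (C, 38, qa, Zed, 32), (C, 8, qa, Zed, 32), (F, 11, qa, Ada, 18), (F, 11, qa, Yan, 9), (F, 11, qa, Zed, 19), (F, 11, x2, Ada, 18), (F, 11, x2, Yan, 9), (F, 11, x2, Zed, 19), (F, 11, x3, Ada, 18), (F, 11, x3, Yan, 9), (F, 11, x3, Zed, 19), (F, 26, qa, Ada, 18), (F, 26, qa, Yan, 9), (F, 26, qa, Zed, 19), (F, 26, x2, Ada, 18), (F, 26, x2, Yan, 9), (F, 26, x2, Zed, 19), (F, 26, x3, Ada, 18), (F, 26, x3, Yan, 9), (F, 26, x3, Zed, 19), (F, 3, qa, Ada, 18), (F, 3, qa, Yan, 9), (F, 3, qa, Zed, 19), (F, 3, x2, Ada, 18), (F, 3, x2, Yan, 9), (F, 3, x2, Zed, 19), (F, 3, x3, Ada, 18), (F, 3, x3, Yan, 9), (F, 3, x3, Zed, 19), (F, 32, qa, Ada, 18), (F, 32, qa, Yan, 9), (F, 32, qa, Zed, 19), (F, 32, x2, Ada, 18), (F, 32, x2, Yan, 9), (F, 32, x2, Zed, 19), (F, 32, x3, Ada, 18), (F, 32, x3, Yan, 9), (F, 32, x3, Zed, 19)}
Selection sname = Yan: {(F, 11, qa, Yan, 9), (F, 11, x2, Yan, 9), (F, 11, x3, Yan, 9), (F, 26, qa, Yan, 9), (F, 26, x2, Yan, 9), (F, 26, x3, Yan, 9), (F, 3, qa, Yan, 9), (F, 3, x2, Yan, 9), (F, 3, x3, Yan, 9), (F, 32, qa, Yan, 9), (F, 32, x2, Yan, 9), (F, 32, x3, Yan, 9)}
π[sname, grade, cid]: project onto (sname, grade, cid) (9 duplicate(s) eliminated) → {(Yan, F, qa), (Yan, F, x2), (Yan, F, x3)}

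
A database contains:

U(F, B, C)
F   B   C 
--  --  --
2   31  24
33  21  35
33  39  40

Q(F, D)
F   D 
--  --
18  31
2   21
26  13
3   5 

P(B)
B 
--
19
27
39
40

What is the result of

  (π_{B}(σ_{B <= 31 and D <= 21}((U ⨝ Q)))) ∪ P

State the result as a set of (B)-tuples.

U ⋈ Q (natural join on F): {(2, 31, 24, 21)}
Selection B <= 31 and D <= 21: {(2, 31, 24, 21)}
Keep only column(s) B: {31}
Union: {31} with {19, 27, 39, 40} → {19, 27, 31, 39, 40}

{19, 27, 31, 39, 40}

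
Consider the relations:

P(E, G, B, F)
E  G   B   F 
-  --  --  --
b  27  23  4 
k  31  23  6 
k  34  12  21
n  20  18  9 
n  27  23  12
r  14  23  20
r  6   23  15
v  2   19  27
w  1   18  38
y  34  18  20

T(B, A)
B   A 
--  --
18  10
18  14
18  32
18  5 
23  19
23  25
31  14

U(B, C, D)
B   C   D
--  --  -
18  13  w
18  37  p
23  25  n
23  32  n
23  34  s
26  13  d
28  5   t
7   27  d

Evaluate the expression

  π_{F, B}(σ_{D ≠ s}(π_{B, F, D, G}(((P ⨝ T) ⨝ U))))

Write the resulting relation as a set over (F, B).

{(12, 23), (15, 23), (20, 18), (20, 23), (38, 18), (4, 23), (6, 23), (9, 18)}

Natural join on B: {(b, 27, 23, 4, 19), (b, 27, 23, 4, 25), (k, 31, 23, 6, 19), (k, 31, 23, 6, 25), (n, 20, 18, 9, 10), (n, 20, 18, 9, 14), (n, 20, 18, 9, 32), (n, 20, 18, 9, 5), (n, 27, 23, 12, 19), (n, 27, 23, 12, 25), (r, 14, 23, 20, 19), (r, 14, 23, 20, 25), (r, 6, 23, 15, 19), (r, 6, 23, 15, 25), (w, 1, 18, 38, 10), (w, 1, 18, 38, 14), (w, 1, 18, 38, 32), (w, 1, 18, 38, 5), (y, 34, 18, 20, 10), (y, 34, 18, 20, 14), (y, 34, 18, 20, 32), (y, 34, 18, 20, 5)}
Natural join on B: {(b, 27, 23, 4, 19, 25, n), (b, 27, 23, 4, 19, 32, n), (b, 27, 23, 4, 19, 34, s), (b, 27, 23, 4, 25, 25, n), (b, 27, 23, 4, 25, 32, n), (b, 27, 23, 4, 25, 34, s), (k, 31, 23, 6, 19, 25, n), (k, 31, 23, 6, 19, 32, n), (k, 31, 23, 6, 19, 34, s), (k, 31, 23, 6, 25, 25, n), (k, 31, 23, 6, 25, 32, n), (k, 31, 23, 6, 25, 34, s), (n, 20, 18, 9, 10, 13, w), (n, 20, 18, 9, 10, 37, p), (n, 20, 18, 9, 14, 13, w), (n, 20, 18, 9, 14, 37, p), (n, 20, 18, 9, 32, 13, w), (n, 20, 18, 9, 32, 37, p), (n, 20, 18, 9, 5, 13, w), (n, 20, 18, 9, 5, 37, p), (n, 27, 23, 12, 19, 25, n), (n, 27, 23, 12, 19, 32, n), (n, 27, 23, 12, 19, 34, s), (n, 27, 23, 12, 25, 25, n), (n, 27, 23, 12, 25, 32, n), (n, 27, 23, 12, 25, 34, s), (r, 14, 23, 20, 19, 25, n), (r, 14, 23, 20, 19, 32, n), (r, 14, 23, 20, 19, 34, s), (r, 14, 23, 20, 25, 25, n), (r, 14, 23, 20, 25, 32, n), (r, 14, 23, 20, 25, 34, s), (r, 6, 23, 15, 19, 25, n), (r, 6, 23, 15, 19, 32, n), (r, 6, 23, 15, 19, 34, s), (r, 6, 23, 15, 25, 25, n), (r, 6, 23, 15, 25, 32, n), (r, 6, 23, 15, 25, 34, s), (w, 1, 18, 38, 10, 13, w), (w, 1, 18, 38, 10, 37, p), (w, 1, 18, 38, 14, 13, w), (w, 1, 18, 38, 14, 37, p), (w, 1, 18, 38, 32, 13, w), (w, 1, 18, 38, 32, 37, p), (w, 1, 18, 38, 5, 13, w), (w, 1, 18, 38, 5, 37, p), (y, 34, 18, 20, 10, 13, w), (y, 34, 18, 20, 10, 37, p), (y, 34, 18, 20, 14, 13, w), (y, 34, 18, 20, 14, 37, p), (y, 34, 18, 20, 32, 13, w), (y, 34, 18, 20, 32, 37, p), (y, 34, 18, 20, 5, 13, w), (y, 34, 18, 20, 5, 37, p)}
Projecting to B, F, D, G (38 duplicate(s) eliminated): {(18, 20, p, 34), (18, 20, w, 34), (18, 38, p, 1), (18, 38, w, 1), (18, 9, p, 20), (18, 9, w, 20), (23, 12, n, 27), (23, 12, s, 27), (23, 15, n, 6), (23, 15, s, 6), (23, 20, n, 14), (23, 20, s, 14), (23, 4, n, 27), (23, 4, s, 27), (23, 6, n, 31), (23, 6, s, 31)}
σ[D ≠ s]: keep tuples satisfying D ≠ s → {(18, 20, p, 34), (18, 20, w, 34), (18, 38, p, 1), (18, 38, w, 1), (18, 9, p, 20), (18, 9, w, 20), (23, 12, n, 27), (23, 15, n, 6), (23, 20, n, 14), (23, 4, n, 27), (23, 6, n, 31)}
Projecting to F, B (3 duplicate(s) eliminated): {(12, 23), (15, 23), (20, 18), (20, 23), (38, 18), (4, 23), (6, 23), (9, 18)}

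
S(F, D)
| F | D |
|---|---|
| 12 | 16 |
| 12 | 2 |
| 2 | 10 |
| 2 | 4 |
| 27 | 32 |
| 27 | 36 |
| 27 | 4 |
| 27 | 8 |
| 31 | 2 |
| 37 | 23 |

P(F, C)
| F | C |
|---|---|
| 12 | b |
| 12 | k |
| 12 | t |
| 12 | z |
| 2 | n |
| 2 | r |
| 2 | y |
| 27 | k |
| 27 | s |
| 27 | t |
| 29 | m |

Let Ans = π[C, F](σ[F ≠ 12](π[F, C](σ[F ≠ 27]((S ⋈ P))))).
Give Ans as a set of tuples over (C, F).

{(n, 2), (r, 2), (y, 2)}

S ⋈ P (natural join on F): {(12, 16, b), (12, 16, k), (12, 16, t), (12, 16, z), (12, 2, b), (12, 2, k), (12, 2, t), (12, 2, z), (2, 10, n), (2, 10, r), (2, 10, y), (2, 4, n), (2, 4, r), (2, 4, y), (27, 32, k), (27, 32, s), (27, 32, t), (27, 36, k), (27, 36, s), (27, 36, t), (27, 4, k), (27, 4, s), (27, 4, t), (27, 8, k), (27, 8, s), (27, 8, t)}
Selection F ≠ 27: {(12, 16, b), (12, 16, k), (12, 16, t), (12, 16, z), (12, 2, b), (12, 2, k), (12, 2, t), (12, 2, z), (2, 10, n), (2, 10, r), (2, 10, y), (2, 4, n), (2, 4, r), (2, 4, y)}
π[F, C]: project onto (F, C) (7 duplicate(s) eliminated) → {(12, b), (12, k), (12, t), (12, z), (2, n), (2, r), (2, y)}
Selection F ≠ 12: {(2, n), (2, r), (2, y)}
π[C, F]: project onto (C, F) → {(n, 2), (r, 2), (y, 2)}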